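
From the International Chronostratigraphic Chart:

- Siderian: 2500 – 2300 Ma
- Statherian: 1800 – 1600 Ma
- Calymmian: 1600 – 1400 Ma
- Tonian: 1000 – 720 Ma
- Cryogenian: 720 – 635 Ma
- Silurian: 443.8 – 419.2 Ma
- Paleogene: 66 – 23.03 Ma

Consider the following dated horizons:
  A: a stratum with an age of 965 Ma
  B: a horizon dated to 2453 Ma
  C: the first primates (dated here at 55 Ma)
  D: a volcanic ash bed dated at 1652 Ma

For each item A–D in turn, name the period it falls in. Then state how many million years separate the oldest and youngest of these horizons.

A — Tonian; B — Siderian; C — Paleogene; D — Statherian; span 2398 million years

Match each age against the start–end ranges in the excerpt: A = 965 Ma → Tonian (1000–720); B = 2453 Ma → Siderian (2500–2300); C = 55 Ma → Paleogene (66–23.03); D = 1652 Ma → Statherian (1800–1600).
The largest age is 2453 Ma and the smallest is 55 Ma; their difference is 2398 Myr.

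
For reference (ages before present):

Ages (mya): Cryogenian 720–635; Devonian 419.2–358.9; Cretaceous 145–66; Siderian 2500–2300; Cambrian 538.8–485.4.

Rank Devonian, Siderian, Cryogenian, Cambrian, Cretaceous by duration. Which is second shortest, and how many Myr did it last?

Devonian, 60.3 million years

Durations: Devonian 60.3; Siderian 200; Cryogenian 85; Cambrian 53.4; Cretaceous 79 Myr.
Sorted shortest-first: Cambrian (53.4), Devonian (60.3), Cretaceous (79), Cryogenian (85), Siderian (200).
The second shortest is Devonian at 60.3 Myr.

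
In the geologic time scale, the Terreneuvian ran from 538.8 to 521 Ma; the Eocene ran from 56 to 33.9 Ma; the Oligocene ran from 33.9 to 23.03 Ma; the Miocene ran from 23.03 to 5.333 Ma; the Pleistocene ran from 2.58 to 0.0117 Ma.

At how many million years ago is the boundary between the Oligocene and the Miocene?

23.03 Ma

The Oligocene ends and the Miocene begins at 23.03 Ma.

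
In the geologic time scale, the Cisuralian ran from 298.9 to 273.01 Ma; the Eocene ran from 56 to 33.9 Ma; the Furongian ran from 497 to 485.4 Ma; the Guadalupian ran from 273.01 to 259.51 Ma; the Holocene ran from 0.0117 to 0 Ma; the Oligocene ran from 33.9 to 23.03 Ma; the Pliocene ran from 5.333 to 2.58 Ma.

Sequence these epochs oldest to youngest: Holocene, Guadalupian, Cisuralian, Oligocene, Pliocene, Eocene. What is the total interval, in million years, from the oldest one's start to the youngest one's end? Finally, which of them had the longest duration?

Cisuralian → Guadalupian → Eocene → Oligocene → Pliocene → Holocene; total span 298.9 Myr; longest is Cisuralian

From the excerpt: Holocene 0.0117–0; Guadalupian 273.01–259.51; Cisuralian 298.9–273.01; Oligocene 33.9–23.03; Pliocene 5.333–2.58; Eocene 56–33.9 (Ma).
Larger Ma is earlier, so the oldest is Cisuralian and the youngest is Holocene; oldest to youngest: Cisuralian, Guadalupian, Eocene, Oligocene, Pliocene, Holocene.
Oldest start 298.9 minus youngest end 0 gives 298.9 Myr overall.
Individual lengths (start − end): Cisuralian 25.89; Eocene 22.1; Oligocene 10.87; Holocene 0.0117; Guadalupian 13.5; Pliocene 2.753. The largest is Cisuralian at 25.89 Myr.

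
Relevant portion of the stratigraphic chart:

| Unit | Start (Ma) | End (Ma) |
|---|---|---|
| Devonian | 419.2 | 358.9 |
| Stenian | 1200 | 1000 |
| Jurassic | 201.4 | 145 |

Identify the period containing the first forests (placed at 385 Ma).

Devonian

385 Ma lies between 419.2 and 358.9 Ma, so it falls in the Devonian.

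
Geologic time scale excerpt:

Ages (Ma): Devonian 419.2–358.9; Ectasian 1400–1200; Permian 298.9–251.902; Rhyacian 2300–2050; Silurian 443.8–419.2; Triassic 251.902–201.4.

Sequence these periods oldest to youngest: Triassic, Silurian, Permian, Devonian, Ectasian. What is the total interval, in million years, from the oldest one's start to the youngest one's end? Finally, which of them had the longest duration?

From the excerpt: Triassic 251.902–201.4; Silurian 443.8–419.2; Permian 298.9–251.902; Devonian 419.2–358.9; Ectasian 1400–1200 (Ma).
Larger Ma is earlier, so the oldest is Ectasian and the youngest is Triassic; oldest to youngest: Ectasian, Silurian, Devonian, Permian, Triassic.
Oldest start 1400 minus youngest end 201.4 gives 1198.6 Myr overall.
Individual lengths (start − end): Devonian 60.3; Ectasian 200; Silurian 24.6; Permian 46.998; Triassic 50.502. The largest is Ectasian at 200 Myr.

Ectasian → Silurian → Devonian → Permian → Triassic; total span 1198.6 Myr; longest is Ectasian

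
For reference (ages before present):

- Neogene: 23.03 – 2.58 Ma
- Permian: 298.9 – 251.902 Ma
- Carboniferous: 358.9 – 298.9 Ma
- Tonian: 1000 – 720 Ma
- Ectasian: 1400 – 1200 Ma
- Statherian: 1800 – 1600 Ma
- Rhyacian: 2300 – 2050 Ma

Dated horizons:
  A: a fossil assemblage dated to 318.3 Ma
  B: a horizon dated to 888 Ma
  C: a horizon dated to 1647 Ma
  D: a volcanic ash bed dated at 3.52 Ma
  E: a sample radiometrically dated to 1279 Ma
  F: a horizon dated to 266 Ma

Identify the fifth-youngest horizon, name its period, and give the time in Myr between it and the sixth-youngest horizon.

Smaller Ma means younger, so youngest first: D 3.52 < F 266 < A 318.3 < B 888 < E 1279 < C 1647.
Counting 5 along gives E (1279 Ma); the excerpt puts that inside the Ectasian, 1400–1200 Ma.
Next in line is C (1647 Ma), and 1647 − 1279 = 368 Myr.

E, in the Ectasian; 368 million years to C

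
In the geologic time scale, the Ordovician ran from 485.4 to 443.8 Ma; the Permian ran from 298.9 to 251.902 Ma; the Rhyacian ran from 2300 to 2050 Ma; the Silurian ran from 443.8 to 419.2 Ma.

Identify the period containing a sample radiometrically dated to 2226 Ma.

2226 Ma lies between 2300 and 2050 Ma, so it falls in the Rhyacian.

Rhyacian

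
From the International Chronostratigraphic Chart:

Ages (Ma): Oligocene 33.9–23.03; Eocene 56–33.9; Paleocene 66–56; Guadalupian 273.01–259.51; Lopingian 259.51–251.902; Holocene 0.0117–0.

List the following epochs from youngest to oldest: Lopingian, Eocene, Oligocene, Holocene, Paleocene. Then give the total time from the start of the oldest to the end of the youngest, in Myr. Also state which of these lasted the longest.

Start ages (Ma): Lopingian 259.51, Paleocene 66, Eocene 56, Oligocene 33.9, Holocene 0.0117.
Ordered youngest to oldest: Holocene, Oligocene, Eocene, Paleocene, Lopingian.
Span = 259.51 − 0 = 259.51 Myr.
Durations: Oligocene 10.87, Holocene 0.0117, Eocene 22.1, Lopingian 7.608, Paleocene 10 → longest is Eocene (22.1 Myr).

Holocene, Oligocene, Eocene, Paleocene, Lopingian; total span 259.51 Myr; longest is Eocene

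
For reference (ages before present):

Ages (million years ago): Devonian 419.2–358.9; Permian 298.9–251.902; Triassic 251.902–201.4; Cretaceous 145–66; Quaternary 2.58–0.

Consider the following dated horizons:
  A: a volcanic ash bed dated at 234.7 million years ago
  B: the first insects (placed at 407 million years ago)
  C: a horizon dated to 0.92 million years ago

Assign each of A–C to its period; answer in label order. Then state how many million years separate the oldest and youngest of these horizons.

A — Triassic; B — Devonian; C — Quaternary; span 406.08 million years

Match each age against the start–end ranges in the excerpt: A = 234.7 Ma → Triassic (251.902–201.4); B = 407 Ma → Devonian (419.2–358.9); C = 0.92 Ma → Quaternary (2.58–0).
The largest age is 407 Ma and the smallest is 0.92 Ma; their difference is 406.08 Myr.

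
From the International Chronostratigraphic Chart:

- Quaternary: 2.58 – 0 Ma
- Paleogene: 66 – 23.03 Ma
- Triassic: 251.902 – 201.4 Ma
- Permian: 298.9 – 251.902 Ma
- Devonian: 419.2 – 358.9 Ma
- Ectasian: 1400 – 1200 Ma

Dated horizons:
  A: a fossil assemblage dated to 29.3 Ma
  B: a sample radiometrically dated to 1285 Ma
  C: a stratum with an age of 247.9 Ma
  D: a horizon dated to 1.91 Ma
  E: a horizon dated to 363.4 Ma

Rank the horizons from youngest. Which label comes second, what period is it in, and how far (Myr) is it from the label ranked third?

A, in the Paleogene; 218.6 million years to C

Smaller Ma means younger, so youngest first: D 1.91 < A 29.3 < C 247.9 < E 363.4 < B 1285.
Counting 2 along gives A (29.3 Ma); the excerpt puts that inside the Paleogene, 66–23.03 Ma.
Next in line is C (247.9 Ma), and 247.9 − 29.3 = 218.6 Myr.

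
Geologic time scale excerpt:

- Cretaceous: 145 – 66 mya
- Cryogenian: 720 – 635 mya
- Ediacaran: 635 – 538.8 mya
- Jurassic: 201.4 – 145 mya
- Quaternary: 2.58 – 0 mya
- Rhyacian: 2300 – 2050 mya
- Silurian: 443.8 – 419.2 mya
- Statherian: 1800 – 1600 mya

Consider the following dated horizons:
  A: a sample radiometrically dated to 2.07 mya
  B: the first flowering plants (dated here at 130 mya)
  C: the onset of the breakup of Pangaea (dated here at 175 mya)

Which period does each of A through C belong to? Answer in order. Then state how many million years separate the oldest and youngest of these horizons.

A — Quaternary; B — Cretaceous; C — Jurassic; span 172.93 million years

Match each age against the start–end ranges in the excerpt: A = 2.07 Ma → Quaternary (2.58–0); B = 130 Ma → Cretaceous (145–66); C = 175 Ma → Jurassic (201.4–145).
The largest age is 175 Ma and the smallest is 2.07 Ma; their difference is 172.93 Myr.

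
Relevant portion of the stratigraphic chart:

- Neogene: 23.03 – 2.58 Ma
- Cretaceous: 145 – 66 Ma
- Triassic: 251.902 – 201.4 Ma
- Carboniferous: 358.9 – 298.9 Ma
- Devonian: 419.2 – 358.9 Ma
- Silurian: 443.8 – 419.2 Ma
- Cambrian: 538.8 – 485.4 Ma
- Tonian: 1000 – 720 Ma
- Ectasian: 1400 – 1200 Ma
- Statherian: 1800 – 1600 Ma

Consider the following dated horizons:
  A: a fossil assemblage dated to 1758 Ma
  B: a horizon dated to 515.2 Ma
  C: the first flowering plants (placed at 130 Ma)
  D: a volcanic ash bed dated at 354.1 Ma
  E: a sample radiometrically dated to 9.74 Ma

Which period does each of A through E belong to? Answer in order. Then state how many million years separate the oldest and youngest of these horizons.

Match each age against the start–end ranges in the excerpt: A = 1758 Ma → Statherian (1800–1600); B = 515.2 Ma → Cambrian (538.8–485.4); C = 130 Ma → Cretaceous (145–66); D = 354.1 Ma → Carboniferous (358.9–298.9); E = 9.74 Ma → Neogene (23.03–2.58).
The largest age is 1758 Ma and the smallest is 9.74 Ma; their difference is 1748.26 Myr.

A — Statherian; B — Cambrian; C — Cretaceous; D — Carboniferous; E — Neogene; span 1748.26 million years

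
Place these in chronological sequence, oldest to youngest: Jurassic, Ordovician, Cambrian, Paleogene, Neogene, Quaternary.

Era membership (oldest first within each) — Paleozoic: Cambrian, Ordovician; Mesozoic: Jurassic; Cenozoic: Paleogene, Neogene, Quaternary. Paleozoic precedes Mesozoic, which precedes Cenozoic. Concatenating the groups in that era order gives oldest to youngest directly.

Cambrian, then Ordovician, then Jurassic, then Paleogene, then Neogene, then Quaternary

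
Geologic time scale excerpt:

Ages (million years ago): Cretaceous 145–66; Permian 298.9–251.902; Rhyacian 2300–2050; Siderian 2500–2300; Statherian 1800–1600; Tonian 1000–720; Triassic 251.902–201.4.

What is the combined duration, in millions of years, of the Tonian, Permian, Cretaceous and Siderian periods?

Each duration: Tonian = 280; Permian = 46.998; Cretaceous = 79; Siderian = 200.
Sum: 280 + 46.998 + 79 + 200 = 605.998 Myr.

605.998 million years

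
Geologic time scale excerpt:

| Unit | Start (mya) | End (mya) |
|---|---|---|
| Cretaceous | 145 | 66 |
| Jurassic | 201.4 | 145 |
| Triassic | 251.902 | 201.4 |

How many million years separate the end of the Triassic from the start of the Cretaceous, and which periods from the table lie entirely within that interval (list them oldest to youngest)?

The Triassic closes at 201.4 Ma and the Cretaceous opens at 145 Ma, so the interval is 201.4 − 145 = 56.4 Myr.
A period fits inside if it starts at or after 201.4 Ma and ends at or before 145 Ma; oldest first that gives Jurassic.

56.4 million years; Jurassic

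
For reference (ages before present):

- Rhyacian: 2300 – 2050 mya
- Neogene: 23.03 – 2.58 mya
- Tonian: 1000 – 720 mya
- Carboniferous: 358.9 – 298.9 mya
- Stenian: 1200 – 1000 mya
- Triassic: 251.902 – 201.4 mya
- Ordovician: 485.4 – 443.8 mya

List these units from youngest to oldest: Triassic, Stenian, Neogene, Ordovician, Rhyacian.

Neogene, Triassic, Ordovician, Stenian, Rhyacian

Sorting by start age (ascending Ma, since larger Ma = older): Neogene began 23.03, Triassic began 251.902, Ordovician began 485.4, Stenian began 1200, Rhyacian began 2300.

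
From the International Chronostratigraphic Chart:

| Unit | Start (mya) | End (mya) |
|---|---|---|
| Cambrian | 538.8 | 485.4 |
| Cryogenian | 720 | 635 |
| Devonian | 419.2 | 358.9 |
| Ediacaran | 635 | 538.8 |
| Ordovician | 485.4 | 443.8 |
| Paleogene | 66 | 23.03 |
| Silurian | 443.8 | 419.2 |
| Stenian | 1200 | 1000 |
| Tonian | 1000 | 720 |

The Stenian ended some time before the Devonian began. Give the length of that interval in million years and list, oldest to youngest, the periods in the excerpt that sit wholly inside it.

580.8 million years; Tonian, Cryogenian, Ediacaran, Cambrian, Ordovician, Silurian

End of Stenian = 1000 Ma; start of Devonian = 419.2 Ma.
Gap = 1000 − 419.2 = 580.8 Myr.
Periods wholly inside 1000–419.2 Ma: Tonian (1000–720), Cryogenian (720–635), Ediacaran (635–538.8), Cambrian (538.8–485.4), Ordovician (485.4–443.8), Silurian (443.8–419.2).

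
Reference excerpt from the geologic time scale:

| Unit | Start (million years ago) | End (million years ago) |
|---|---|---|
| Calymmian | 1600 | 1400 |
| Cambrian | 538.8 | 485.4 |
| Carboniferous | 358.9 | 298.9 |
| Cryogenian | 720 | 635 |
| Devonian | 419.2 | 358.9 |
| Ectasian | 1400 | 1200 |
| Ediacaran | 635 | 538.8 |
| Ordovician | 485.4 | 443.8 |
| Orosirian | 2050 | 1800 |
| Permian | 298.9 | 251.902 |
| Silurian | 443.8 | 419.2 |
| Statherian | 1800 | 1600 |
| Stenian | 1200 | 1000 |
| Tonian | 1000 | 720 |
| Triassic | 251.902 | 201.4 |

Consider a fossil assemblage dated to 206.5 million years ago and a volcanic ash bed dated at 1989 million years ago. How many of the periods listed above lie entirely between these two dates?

1989 Ma sits inside the Orosirian (2050–1800) and 206.5 Ma inside the Triassic (251.902–201.4); neither of those is wholly between the two dates.
The listed periods lying completely between them are Statherian, Calymmian, Ectasian, Stenian, Tonian, Cryogenian, Ediacaran, Cambrian, Ordovician, Silurian, Devonian, Carboniferous, Permian — 13 in all.

13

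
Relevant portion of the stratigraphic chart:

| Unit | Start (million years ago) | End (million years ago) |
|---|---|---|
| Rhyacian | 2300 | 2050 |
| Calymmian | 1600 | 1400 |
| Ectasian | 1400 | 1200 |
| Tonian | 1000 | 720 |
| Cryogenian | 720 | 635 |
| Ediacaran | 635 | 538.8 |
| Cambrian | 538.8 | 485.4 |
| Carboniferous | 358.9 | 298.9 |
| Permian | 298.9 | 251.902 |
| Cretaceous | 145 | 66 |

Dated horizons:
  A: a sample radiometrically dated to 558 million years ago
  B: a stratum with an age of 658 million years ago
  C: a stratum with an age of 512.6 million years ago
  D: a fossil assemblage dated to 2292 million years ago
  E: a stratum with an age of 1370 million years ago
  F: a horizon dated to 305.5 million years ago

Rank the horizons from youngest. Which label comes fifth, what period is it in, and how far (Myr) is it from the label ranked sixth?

E, in the Ectasian; 922 million years to D

Smaller Ma means younger, so youngest first: F 305.5 < C 512.6 < A 558 < B 658 < E 1370 < D 2292.
Counting 5 along gives E (1370 Ma); the excerpt puts that inside the Ectasian, 1400–1200 Ma.
Next in line is D (2292 Ma), and 2292 − 1370 = 922 Myr.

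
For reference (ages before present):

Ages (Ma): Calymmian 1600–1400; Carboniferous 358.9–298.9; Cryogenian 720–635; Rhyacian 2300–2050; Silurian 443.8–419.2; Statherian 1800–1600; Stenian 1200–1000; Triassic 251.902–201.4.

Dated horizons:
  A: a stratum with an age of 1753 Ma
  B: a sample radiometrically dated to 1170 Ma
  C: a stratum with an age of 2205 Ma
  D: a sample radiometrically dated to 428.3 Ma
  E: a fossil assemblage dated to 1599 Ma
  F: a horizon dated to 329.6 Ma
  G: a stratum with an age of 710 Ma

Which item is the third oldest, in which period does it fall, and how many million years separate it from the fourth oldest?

Sorted oldest-first by Ma: C (2205), A (1753), E (1599), B (1170), G (710), D (428.3), F (329.6).
The third oldest is E at 1599 Ma, which lies in 1600–1400 Ma: the Calymmian.
The fourth oldest is B at 1170 Ma; separation = |1599 − 1170| = 429 Myr.

E, in the Calymmian; 429 million years to B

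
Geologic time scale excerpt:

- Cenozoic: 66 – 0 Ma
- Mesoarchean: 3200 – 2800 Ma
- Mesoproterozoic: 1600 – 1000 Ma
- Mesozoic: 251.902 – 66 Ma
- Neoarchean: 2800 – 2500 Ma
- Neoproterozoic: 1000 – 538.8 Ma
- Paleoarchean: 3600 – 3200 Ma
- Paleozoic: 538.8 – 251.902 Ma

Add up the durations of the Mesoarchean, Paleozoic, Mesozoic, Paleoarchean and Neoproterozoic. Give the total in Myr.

1734 million years

Duration is start − end for each: (3200 − 2800) + (538.8 − 251.902) + (251.902 − 66) + (3600 − 3200) + (1000 − 538.8).
That is 400 + 286.898 + 185.902 + 400 + 461.2, which totals 1734 million years.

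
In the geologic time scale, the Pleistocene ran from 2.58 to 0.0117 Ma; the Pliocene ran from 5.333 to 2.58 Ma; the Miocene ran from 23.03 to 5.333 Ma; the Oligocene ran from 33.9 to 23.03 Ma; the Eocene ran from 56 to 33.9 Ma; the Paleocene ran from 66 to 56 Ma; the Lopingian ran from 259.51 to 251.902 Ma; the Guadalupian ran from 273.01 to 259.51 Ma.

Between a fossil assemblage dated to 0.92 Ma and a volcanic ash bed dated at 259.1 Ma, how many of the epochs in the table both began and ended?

5

259.1 Ma sits inside the Lopingian (259.51–251.902) and 0.92 Ma inside the Pleistocene (2.58–0.0117); neither of those is wholly between the two dates.
The listed epochs lying completely between them are Paleocene, Eocene, Oligocene, Miocene, Pliocene — 5 in all.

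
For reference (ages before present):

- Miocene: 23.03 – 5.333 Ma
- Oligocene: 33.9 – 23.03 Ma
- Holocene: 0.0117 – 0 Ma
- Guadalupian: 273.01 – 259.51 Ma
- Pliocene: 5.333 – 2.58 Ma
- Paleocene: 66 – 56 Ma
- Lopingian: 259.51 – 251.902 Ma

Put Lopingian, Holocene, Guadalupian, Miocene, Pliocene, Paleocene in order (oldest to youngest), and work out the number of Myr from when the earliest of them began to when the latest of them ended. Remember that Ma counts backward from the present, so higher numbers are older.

Guadalupian → Lopingian → Paleocene → Miocene → Pliocene → Holocene; total span 273.01 Myr

Start ages (Ma): Guadalupian 273.01, Lopingian 259.51, Paleocene 66, Miocene 23.03, Pliocene 5.333, Holocene 0.0117.
Ordered oldest to youngest: Guadalupian, Lopingian, Paleocene, Miocene, Pliocene, Holocene.
Span = 273.01 − 0 = 273.01 Myr.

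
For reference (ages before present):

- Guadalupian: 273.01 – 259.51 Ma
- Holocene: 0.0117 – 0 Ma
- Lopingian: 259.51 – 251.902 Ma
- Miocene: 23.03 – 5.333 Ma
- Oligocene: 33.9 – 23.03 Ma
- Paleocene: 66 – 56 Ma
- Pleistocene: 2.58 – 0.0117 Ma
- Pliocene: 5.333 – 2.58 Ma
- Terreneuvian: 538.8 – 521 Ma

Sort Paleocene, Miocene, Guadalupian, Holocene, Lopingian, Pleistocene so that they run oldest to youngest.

The oldest of these is Guadalupian (starts 273.01 Ma) and the youngest is Holocene (ends 0 Ma).
In between, by decreasing start age: Lopingian (259.51), Paleocene (66), Miocene (23.03), Pleistocene (2.58).

Guadalupian, Lopingian, Paleocene, Miocene, Pleistocene, Holocene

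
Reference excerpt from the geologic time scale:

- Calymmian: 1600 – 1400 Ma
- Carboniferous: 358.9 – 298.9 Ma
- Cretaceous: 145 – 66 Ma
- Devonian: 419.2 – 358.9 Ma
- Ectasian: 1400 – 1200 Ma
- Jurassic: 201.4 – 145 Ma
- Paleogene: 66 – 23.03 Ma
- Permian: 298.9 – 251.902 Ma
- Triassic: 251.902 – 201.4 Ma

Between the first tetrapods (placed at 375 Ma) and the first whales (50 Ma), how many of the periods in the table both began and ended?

The older date is 375 Ma and the younger is 50 Ma.
Periods with start < 375 and end > 50 Ma: Carboniferous (358.9–298.9), Permian (298.9–251.902), Triassic (251.902–201.4), Jurassic (201.4–145), Cretaceous (145–66).
That is 5 complete periods.

5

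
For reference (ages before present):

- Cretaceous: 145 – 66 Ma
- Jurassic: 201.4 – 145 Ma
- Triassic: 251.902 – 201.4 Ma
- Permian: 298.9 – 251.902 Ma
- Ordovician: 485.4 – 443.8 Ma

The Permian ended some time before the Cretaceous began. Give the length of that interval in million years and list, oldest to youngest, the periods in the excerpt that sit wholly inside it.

End of Permian = 251.902 Ma; start of Cretaceous = 145 Ma.
Gap = 251.902 − 145 = 106.902 Myr.
Periods wholly inside 251.902–145 Ma: Triassic (251.902–201.4), Jurassic (201.4–145).

106.902 million years; Triassic, Jurassic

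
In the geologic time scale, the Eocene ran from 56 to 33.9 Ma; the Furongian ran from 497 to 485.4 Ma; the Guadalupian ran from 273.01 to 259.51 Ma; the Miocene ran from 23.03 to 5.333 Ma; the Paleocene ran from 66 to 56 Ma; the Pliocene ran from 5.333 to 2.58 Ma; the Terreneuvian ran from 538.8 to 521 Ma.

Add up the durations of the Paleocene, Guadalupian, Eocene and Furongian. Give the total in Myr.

Duration is start − end for each: (66 − 56) + (273.01 − 259.51) + (56 − 33.9) + (497 − 485.4).
That is 10 + 13.5 + 22.1 + 11.6, which totals 57.2 million years.

57.2 million years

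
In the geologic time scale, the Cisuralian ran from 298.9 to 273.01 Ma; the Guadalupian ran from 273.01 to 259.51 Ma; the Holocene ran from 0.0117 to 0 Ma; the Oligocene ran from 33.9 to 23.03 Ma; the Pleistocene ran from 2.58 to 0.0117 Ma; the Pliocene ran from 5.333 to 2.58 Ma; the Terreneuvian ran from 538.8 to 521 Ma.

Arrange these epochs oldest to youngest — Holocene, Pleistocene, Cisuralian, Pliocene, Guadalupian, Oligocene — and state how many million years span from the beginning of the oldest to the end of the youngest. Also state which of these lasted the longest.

Start ages (Ma): Cisuralian 298.9, Guadalupian 273.01, Oligocene 33.9, Pliocene 5.333, Pleistocene 2.58, Holocene 0.0117.
Ordered oldest to youngest: Cisuralian, Guadalupian, Oligocene, Pliocene, Pleistocene, Holocene.
Span = 298.9 − 0 = 298.9 Myr.
Durations: Cisuralian 25.89, Pliocene 2.753, Guadalupian 13.5, Oligocene 10.87, Pleistocene 2.5683, Holocene 0.0117 → longest is Cisuralian (25.89 Myr).

Cisuralian, Guadalupian, Oligocene, Pliocene, Pleistocene, Holocene; total span 298.9 Myr; longest is Cisuralian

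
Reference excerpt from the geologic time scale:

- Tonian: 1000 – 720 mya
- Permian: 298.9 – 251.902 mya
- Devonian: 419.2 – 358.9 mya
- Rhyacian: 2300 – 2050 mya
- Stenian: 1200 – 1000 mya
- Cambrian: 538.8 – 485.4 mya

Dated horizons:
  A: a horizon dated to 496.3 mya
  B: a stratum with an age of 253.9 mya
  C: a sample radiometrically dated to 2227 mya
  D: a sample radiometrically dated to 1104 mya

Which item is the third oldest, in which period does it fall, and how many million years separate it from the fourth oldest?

A, in the Cambrian; 242.4 million years to B

Sorted oldest-first by Ma: C (2227), D (1104), A (496.3), B (253.9).
The third oldest is A at 496.3 Ma, which lies in 538.8–485.4 Ma: the Cambrian.
The fourth oldest is B at 253.9 Ma; separation = |496.3 − 253.9| = 242.4 Myr.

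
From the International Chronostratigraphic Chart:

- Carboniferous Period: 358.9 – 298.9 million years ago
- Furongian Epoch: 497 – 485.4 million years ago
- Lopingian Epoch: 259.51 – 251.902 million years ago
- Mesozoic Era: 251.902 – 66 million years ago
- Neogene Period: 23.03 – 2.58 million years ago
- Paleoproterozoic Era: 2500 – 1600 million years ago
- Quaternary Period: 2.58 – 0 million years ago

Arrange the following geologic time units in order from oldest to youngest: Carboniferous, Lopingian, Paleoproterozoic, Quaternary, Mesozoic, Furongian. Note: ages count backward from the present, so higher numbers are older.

Read off each span (Ma): Carboniferous 358.9–298.9; Lopingian 259.51–251.902; Paleoproterozoic 2500–1600; Quaternary 2.58–0; Mesozoic 251.902–66; Furongian 497–485.4.
Larger Ma is older, so oldest→youngest is Paleoproterozoic, Furongian, Carboniferous, Lopingian, Mesozoic, Quaternary.

Paleoproterozoic, Furongian, Carboniferous, Lopingian, Mesozoic, Quaternary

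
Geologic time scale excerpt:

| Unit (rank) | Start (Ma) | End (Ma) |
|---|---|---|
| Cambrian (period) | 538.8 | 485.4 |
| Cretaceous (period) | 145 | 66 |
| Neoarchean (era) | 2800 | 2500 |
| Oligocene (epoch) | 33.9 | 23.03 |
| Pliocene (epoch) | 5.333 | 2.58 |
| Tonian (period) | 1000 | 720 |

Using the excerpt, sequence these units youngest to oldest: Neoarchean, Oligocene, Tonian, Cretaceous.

Oligocene, then Cretaceous, then Tonian, then Neoarchean

The oldest of these is Neoarchean (starts 2800 Ma) and the youngest is Oligocene (ends 23.03 Ma).
In between, by decreasing start age: Tonian (1000), Cretaceous (145).
Listing youngest first means reversing that sequence.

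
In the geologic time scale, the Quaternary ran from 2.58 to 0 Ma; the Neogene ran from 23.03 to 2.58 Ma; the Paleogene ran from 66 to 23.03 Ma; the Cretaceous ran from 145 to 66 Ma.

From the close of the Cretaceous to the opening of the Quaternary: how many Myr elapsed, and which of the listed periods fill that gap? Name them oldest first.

63.42 million years; Paleogene, Neogene

The Cretaceous closes at 66 Ma and the Quaternary opens at 2.58 Ma, so the interval is 66 − 2.58 = 63.42 Myr.
A period fits inside if it starts at or after 66 Ma and ends at or before 2.58 Ma; oldest first that gives Paleogene, Neogene.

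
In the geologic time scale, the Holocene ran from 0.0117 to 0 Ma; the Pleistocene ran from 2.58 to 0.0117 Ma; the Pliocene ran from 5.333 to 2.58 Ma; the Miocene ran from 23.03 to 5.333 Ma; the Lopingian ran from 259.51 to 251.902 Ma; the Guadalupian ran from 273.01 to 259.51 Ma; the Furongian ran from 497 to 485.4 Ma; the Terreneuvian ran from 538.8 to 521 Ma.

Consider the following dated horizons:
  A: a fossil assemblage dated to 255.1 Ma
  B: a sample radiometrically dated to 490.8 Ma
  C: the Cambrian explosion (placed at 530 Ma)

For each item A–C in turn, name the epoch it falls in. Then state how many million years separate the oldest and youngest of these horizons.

A — Lopingian; B — Furongian; C — Terreneuvian; span 274.9 million years

A: 255.1 Ma lies in 259.51–251.902 Ma, so Lopingian.
B: 490.8 Ma lies in 497–485.4 Ma, so Furongian.
C: 530 Ma lies in 538.8–521 Ma, so Terreneuvian.
Oldest = 530 Ma, youngest = 255.1 Ma → span 274.9 Myr.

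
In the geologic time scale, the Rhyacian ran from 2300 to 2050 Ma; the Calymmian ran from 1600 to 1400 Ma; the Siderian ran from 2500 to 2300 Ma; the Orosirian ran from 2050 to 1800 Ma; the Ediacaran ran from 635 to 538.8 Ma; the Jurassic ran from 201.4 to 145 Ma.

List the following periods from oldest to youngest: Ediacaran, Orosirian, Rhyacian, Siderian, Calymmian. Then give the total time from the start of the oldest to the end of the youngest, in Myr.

Siderian → Rhyacian → Orosirian → Calymmian → Ediacaran; total span 1961.2 Myr

Start ages (Ma): Siderian 2500, Rhyacian 2300, Orosirian 2050, Calymmian 1600, Ediacaran 635.
Ordered oldest to youngest: Siderian, Rhyacian, Orosirian, Calymmian, Ediacaran.
Span = 2500 − 538.8 = 1961.2 Myr.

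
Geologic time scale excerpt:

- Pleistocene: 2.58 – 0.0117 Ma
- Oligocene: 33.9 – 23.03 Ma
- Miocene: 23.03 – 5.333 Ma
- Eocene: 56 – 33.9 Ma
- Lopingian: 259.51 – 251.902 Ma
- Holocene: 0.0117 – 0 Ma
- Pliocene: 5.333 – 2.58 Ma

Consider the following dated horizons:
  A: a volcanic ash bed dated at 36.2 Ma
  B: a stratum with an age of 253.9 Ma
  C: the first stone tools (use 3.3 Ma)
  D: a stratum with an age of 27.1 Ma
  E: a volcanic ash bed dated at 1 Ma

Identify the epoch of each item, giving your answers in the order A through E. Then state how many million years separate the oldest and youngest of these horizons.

Match each age against the start–end ranges in the excerpt: A = 36.2 Ma → Eocene (56–33.9); B = 253.9 Ma → Lopingian (259.51–251.902); C = 3.3 Ma → Pliocene (5.333–2.58); D = 27.1 Ma → Oligocene (33.9–23.03); E = 1 Ma → Pleistocene (2.58–0.0117).
The largest age is 253.9 Ma and the smallest is 1 Ma; their difference is 252.9 Myr.

A — Eocene; B — Lopingian; C — Pliocene; D — Oligocene; E — Pleistocene; span 252.9 million years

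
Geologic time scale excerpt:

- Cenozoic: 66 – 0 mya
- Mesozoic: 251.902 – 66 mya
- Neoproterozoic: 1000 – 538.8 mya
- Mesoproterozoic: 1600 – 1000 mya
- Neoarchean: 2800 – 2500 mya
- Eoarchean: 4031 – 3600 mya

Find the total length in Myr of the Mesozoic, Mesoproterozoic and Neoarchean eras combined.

Duration is start − end for each: (251.902 − 66) + (1600 − 1000) + (2800 − 2500).
That is 185.902 + 600 + 300, which totals 1085.902 million years.

1085.902 million years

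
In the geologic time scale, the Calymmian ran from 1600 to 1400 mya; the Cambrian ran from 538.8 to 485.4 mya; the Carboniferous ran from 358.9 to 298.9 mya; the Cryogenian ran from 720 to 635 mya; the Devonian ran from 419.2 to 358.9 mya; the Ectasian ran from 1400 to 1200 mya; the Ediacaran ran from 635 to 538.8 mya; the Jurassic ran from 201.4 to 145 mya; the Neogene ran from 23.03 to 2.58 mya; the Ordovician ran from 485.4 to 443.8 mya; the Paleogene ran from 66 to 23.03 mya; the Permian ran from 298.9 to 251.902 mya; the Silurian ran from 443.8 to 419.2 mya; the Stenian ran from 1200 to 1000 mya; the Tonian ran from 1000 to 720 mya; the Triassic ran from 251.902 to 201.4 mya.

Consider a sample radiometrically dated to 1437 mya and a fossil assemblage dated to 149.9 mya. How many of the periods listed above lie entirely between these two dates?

12

The older date is 1437 Ma and the younger is 149.9 Ma.
Periods with start < 1437 and end > 149.9 Ma: Ectasian (1400–1200), Stenian (1200–1000), Tonian (1000–720), Cryogenian (720–635), Ediacaran (635–538.8), Cambrian (538.8–485.4), Ordovician (485.4–443.8), Silurian (443.8–419.2), Devonian (419.2–358.9), Carboniferous (358.9–298.9), Permian (298.9–251.902), Triassic (251.902–201.4).
That is 12 complete periods.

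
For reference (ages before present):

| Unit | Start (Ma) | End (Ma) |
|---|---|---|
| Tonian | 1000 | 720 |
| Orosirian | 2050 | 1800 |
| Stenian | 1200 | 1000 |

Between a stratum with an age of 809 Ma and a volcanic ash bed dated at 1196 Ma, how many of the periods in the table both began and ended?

0

The older date is 1196 Ma and the younger is 809 Ma.
No period both begins after 1196 Ma and ends before 809 Ma, so the count is 0.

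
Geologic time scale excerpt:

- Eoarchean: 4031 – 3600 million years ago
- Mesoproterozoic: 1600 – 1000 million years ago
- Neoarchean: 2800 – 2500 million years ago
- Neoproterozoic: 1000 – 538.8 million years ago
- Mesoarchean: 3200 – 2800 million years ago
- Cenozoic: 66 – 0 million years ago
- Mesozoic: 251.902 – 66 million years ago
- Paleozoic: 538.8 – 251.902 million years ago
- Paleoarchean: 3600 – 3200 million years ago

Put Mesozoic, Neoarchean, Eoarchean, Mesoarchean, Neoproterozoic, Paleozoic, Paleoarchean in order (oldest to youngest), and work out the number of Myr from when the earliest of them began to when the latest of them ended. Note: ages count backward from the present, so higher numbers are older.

Eoarchean → Paleoarchean → Mesoarchean → Neoarchean → Neoproterozoic → Paleozoic → Mesozoic; total span 3965 Myr

Start ages (Ma): Eoarchean 4031, Paleoarchean 3600, Mesoarchean 3200, Neoarchean 2800, Neoproterozoic 1000, Paleozoic 538.8, Mesozoic 251.902.
Ordered oldest to youngest: Eoarchean, Paleoarchean, Mesoarchean, Neoarchean, Neoproterozoic, Paleozoic, Mesozoic.
Span = 4031 − 66 = 3965 Myr.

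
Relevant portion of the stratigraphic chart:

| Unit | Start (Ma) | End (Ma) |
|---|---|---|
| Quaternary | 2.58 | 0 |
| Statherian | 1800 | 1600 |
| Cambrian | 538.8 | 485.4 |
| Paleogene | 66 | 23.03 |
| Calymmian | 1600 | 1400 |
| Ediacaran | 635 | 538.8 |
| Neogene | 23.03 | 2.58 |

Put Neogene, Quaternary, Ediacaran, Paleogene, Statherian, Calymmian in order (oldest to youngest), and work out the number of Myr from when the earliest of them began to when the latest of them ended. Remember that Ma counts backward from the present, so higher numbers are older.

From the excerpt: Neogene 23.03–2.58; Quaternary 2.58–0; Ediacaran 635–538.8; Paleogene 66–23.03; Statherian 1800–1600; Calymmian 1600–1400 (Ma).
Larger Ma is earlier, so the oldest is Statherian and the youngest is Quaternary; oldest to youngest: Statherian, Calymmian, Ediacaran, Paleogene, Neogene, Quaternary.
Oldest start 1800 minus youngest end 0 gives 1800 Myr overall.

Statherian, Calymmian, Ediacaran, Paleogene, Neogene, Quaternary; total span 1800 Myr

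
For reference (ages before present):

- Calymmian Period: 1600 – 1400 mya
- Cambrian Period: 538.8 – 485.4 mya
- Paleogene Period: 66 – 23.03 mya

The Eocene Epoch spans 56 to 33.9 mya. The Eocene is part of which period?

Paleogene

The Eocene (56–33.9 Ma) lies entirely within 66–23.03 Ma, the Paleogene Period.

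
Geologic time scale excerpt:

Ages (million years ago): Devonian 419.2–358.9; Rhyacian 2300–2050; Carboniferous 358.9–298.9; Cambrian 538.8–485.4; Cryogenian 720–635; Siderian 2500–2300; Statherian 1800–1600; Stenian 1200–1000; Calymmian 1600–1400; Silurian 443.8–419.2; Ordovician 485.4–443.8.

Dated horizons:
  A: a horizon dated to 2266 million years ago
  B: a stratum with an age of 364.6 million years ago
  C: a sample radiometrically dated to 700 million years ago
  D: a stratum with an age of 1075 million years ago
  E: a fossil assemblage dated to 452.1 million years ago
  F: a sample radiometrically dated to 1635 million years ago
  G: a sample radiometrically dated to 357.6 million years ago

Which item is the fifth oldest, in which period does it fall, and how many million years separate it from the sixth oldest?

Sorted oldest-first by Ma: A (2266), F (1635), D (1075), C (700), E (452.1), B (364.6), G (357.6).
The fifth oldest is E at 452.1 Ma, which lies in 485.4–443.8 Ma: the Ordovician.
The sixth oldest is B at 364.6 Ma; separation = |452.1 − 364.6| = 87.5 Myr.

E, in the Ordovician; 87.5 million years to B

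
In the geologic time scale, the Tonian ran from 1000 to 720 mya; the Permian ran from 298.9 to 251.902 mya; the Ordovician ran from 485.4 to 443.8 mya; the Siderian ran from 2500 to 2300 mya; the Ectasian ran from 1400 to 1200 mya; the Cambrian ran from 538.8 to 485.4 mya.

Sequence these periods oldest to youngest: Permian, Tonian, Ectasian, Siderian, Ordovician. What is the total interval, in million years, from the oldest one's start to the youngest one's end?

Siderian → Ectasian → Tonian → Ordovician → Permian; total span 2248.098 Myr

From the excerpt: Permian 298.9–251.902; Tonian 1000–720; Ectasian 1400–1200; Siderian 2500–2300; Ordovician 485.4–443.8 (Ma).
Larger Ma is earlier, so the oldest is Siderian and the youngest is Permian; oldest to youngest: Siderian, Ectasian, Tonian, Ordovician, Permian.
Oldest start 2500 minus youngest end 251.902 gives 2248.098 Myr overall.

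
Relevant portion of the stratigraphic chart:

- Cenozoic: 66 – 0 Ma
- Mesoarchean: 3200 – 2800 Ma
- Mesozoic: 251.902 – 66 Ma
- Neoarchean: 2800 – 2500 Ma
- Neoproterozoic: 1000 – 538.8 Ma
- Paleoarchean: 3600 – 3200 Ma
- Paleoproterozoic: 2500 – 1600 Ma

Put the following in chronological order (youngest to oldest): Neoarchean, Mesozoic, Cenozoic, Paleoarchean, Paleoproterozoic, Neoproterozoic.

Cenozoic, Mesozoic, Neoproterozoic, Paleoproterozoic, Neoarchean, Paleoarchean

Sorting by start age (ascending Ma, since larger Ma = older): Cenozoic start 66, Mesozoic start 251.902, Neoproterozoic start 1000, Paleoproterozoic start 2500, Neoarchean start 2800, Paleoarchean start 3600.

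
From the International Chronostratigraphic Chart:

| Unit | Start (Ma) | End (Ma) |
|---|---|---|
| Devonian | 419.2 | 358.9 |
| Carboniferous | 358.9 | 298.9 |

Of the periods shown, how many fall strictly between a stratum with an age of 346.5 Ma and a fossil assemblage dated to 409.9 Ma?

0

The older date is 409.9 Ma and the younger is 346.5 Ma.
No period both begins after 409.9 Ma and ends before 346.5 Ma, so the count is 0.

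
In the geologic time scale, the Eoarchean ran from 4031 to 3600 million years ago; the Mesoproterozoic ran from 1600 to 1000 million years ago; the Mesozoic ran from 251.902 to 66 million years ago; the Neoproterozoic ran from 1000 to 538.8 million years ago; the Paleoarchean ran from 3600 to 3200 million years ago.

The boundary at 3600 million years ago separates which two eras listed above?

Eoarchean and Paleoarchean

The Eoarchean ends at 3600 million years ago and the Paleoarchean begins at 3600 million years ago, so they share that boundary.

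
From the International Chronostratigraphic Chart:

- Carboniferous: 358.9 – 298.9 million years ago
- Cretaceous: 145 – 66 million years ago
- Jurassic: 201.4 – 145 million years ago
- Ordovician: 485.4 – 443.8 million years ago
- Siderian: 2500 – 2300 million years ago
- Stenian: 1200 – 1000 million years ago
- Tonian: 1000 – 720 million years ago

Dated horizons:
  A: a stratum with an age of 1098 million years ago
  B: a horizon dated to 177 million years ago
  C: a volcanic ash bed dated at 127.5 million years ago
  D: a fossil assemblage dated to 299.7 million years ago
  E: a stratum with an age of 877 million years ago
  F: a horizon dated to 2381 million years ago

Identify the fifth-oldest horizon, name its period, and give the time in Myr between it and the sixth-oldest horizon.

B, in the Jurassic; 49.5 million years to C

Sorted oldest-first by Ma: F (2381), A (1098), E (877), D (299.7), B (177), C (127.5).
The fifth oldest is B at 177 Ma, which lies in 201.4–145 Ma: the Jurassic.
The sixth oldest is C at 127.5 Ma; separation = |177 − 127.5| = 49.5 Myr.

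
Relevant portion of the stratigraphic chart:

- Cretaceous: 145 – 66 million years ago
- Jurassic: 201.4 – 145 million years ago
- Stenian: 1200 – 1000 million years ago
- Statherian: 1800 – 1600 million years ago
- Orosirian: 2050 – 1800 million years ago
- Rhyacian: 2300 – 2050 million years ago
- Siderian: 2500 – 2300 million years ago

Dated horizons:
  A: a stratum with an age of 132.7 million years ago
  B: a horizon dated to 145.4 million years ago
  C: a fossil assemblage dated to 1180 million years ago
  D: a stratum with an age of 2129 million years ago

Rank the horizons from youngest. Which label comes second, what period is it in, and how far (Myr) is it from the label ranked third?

Smaller Ma means younger, so youngest first: A 132.7 < B 145.4 < C 1180 < D 2129.
Counting 2 along gives B (145.4 Ma); the excerpt puts that inside the Jurassic, 201.4–145 Ma.
Next in line is C (1180 Ma), and 1180 − 145.4 = 1034.6 Myr.

B, in the Jurassic; 1034.6 million years to C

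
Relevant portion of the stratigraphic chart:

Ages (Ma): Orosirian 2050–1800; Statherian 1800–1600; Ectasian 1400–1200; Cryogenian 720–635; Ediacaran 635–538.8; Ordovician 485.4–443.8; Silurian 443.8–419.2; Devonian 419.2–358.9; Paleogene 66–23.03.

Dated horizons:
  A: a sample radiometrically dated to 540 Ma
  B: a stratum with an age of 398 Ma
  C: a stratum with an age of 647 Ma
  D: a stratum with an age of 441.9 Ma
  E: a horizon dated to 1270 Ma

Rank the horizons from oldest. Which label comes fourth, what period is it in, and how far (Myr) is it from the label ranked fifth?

Larger Ma means older, so oldest first: E 1270 > C 647 > A 540 > D 441.9 > B 398.
Counting 4 along gives D (441.9 Ma); the excerpt puts that inside the Silurian, 443.8–419.2 Ma.
Next in line is B (398 Ma), and 441.9 − 398 = 43.9 Myr.

D, in the Silurian; 43.9 million years to B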